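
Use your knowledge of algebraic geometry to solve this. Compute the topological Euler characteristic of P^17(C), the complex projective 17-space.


The complex projective space P^17 has one cell in each even real dimension 0, 2, ..., 34.
The cohomology groups are H^{2k}(P^17) = Z for k = 0,...,17, and 0 otherwise.
Euler characteristic = sum of Betti numbers = 1 per even-dimensional cohomology group.
chi(P^17) = 17 + 1 = 18

18


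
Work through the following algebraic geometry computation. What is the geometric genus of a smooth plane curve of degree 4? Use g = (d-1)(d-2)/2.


Using the genus formula for smooth plane curves:
g = (d-1)(d-2)/2
g = (4-1)(4-2)/2
g = 3*2/2
g = 6/2 = 3

3


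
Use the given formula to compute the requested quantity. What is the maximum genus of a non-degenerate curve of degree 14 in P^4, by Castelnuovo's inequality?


Castelnuovo's bound: write d - 1 = m(r-1) + epsilon with 0 <= epsilon < r-1.
d - 1 = 14 - 1 = 13
r - 1 = 4 - 1 = 3
13 = 4*3 + 1, so m = 4, epsilon = 1
pi(d, r) = m(m-1)(r-1)/2 + m*epsilon
= 4*3*3/2 + 4*1
= 36/2 + 4
= 18 + 4 = 22

22


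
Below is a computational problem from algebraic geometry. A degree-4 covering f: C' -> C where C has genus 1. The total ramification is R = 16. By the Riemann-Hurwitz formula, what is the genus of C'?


Riemann-Hurwitz formula: 2g' - 2 = d(2g - 2) + R
Given: d = 4, g = 1, R = 16
2g' - 2 = 4*(2*1 - 2) + 16
2g' - 2 = 4*0 + 16
2g' - 2 = 0 + 16 = 16
2g' = 18
g' = 9

9


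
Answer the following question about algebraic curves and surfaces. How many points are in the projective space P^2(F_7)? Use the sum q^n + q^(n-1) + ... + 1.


P^2(F_7) has (q^(n+1) - 1)/(q - 1) points.
= 7^2 + 7^1 + 7^0
= 49 + 7 + 1
= 57

57


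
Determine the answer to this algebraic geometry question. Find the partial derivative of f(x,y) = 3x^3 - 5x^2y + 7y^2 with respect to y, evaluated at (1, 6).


df/dy = (-5)*x^2 + 2*7*y^1
At (1,6): (-5)*1^2 + 2*7*6^1
= -5 + 84
= 79

79


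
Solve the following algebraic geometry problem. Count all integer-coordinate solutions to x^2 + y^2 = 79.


Systematically check integer values of x where x^2 <= 79.
For each valid x, check if 79 - x^2 is a perfect square.
Total integer solutions found: 0

0


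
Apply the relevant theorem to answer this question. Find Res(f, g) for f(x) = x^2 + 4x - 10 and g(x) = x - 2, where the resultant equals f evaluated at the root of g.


For Res(f, x - c), we evaluate f at x = c.
f(2) = 2^2 + 4*2 - 10
= 4 + 8 - 10
= 12 - 10 = 2
Res(f, g) = 2

2


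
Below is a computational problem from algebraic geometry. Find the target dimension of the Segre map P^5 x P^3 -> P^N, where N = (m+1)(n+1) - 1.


The Segre embedding maps P^m x P^n into P^N via
all products of coordinates from each factor.
N = (m+1)(n+1) - 1
N = (5+1)(3+1) - 1
N = 6*4 - 1
N = 24 - 1 = 23

23


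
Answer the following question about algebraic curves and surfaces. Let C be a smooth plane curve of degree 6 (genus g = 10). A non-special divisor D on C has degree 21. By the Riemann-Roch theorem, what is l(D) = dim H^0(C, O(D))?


First, compute the genus of a smooth plane curve of degree 6:
g = (d-1)(d-2)/2 = (6-1)(6-2)/2 = 10
For a non-special divisor D (i.e., h^1(D) = 0), Riemann-Roch gives:
l(D) = deg(D) - g + 1
Since deg(D) = 21 >= 2g - 1 = 19, D is non-special.
l(D) = 21 - 10 + 1 = 12

12


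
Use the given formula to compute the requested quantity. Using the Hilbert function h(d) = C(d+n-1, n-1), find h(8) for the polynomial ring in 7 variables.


The Hilbert function for the polynomial ring in 7 variables is:
h(d) = C(d+n-1, n-1)
h(8) = C(8+7-1, 7-1) = C(14, 6)
= 14! / (6! * 8!)
= 3003

3003


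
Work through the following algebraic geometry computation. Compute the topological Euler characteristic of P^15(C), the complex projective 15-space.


The complex projective space P^15 has one cell in each even real dimension 0, 2, ..., 30.
The cohomology groups are H^{2k}(P^15) = Z for k = 0,...,15, and 0 otherwise.
Euler characteristic = sum of Betti numbers = 1 per even-dimensional cohomology group.
chi(P^15) = 15 + 1 = 16

16


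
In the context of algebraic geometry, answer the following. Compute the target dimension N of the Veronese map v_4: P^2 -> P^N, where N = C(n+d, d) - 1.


The Veronese embedding v_d: P^n -> P^N maps each point to all
degree-d monomials in n+1 homogeneous coordinates.
N = C(n+d, d) - 1
N = C(2+4, 4) - 1
N = C(6, 4) - 1
C(6, 4) = 15
N = 15 - 1 = 14

14


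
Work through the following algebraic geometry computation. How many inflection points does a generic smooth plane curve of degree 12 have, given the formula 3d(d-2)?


For a general smooth plane curve C of degree d, the inflection points are
the intersection of C with its Hessian curve, which has degree 3(d-2).
By Bezout, the total intersection number is d * 3(d-2) = 12 * 30 = 360.
For a general curve every flex is ordinary, so each contributes
multiplicity 1 to C·Hess(C), and the number of distinct inflection
points is 3d(d-2).
Inflection points = 3*12*(12-2) = 3*12*10 = 360

360


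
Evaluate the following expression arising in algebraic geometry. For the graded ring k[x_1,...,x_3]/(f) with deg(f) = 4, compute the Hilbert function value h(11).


For R = k[x_1,...,x_n]/(f) with f homogeneous of degree e:
The Hilbert series is (1 - t^e)/(1 - t)^n.
So h(d) = C(d+n-1, n-1) - C(d-e+n-1, n-1) for d >= e.
With n=3, e=4, d=11:
C(11+3-1, 3-1) = C(13, 2) = 78
C(11-4+3-1, 3-1) = C(9, 2) = 36
h(11) = 78 - 36 = 42

42


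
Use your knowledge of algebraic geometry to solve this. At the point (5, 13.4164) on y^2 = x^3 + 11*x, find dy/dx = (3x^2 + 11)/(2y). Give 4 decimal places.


Using implicit differentiation of y^2 = x^3 + 11*x:
2y * dy/dx = 3x^2 + 11
dy/dx = (3x^2 + 11)/(2y)
Numerator: 3*5^2 + 11 = 86
Denominator: 2*13.4164 = 26.8328
dy/dx = 86/26.8328 = 3.2050

3.2050


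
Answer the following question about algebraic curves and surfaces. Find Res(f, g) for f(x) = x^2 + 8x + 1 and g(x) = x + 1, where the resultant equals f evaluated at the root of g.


For Res(f, x - c), we evaluate f at x = c.
f(-1) = (-1)^2 + 8*(-1) + 1
= 1 - 8 + 1
= -7 + 1 = -6
Res(f, g) = -6

-6


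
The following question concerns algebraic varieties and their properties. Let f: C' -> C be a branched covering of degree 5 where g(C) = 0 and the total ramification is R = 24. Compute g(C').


Riemann-Hurwitz formula: 2g' - 2 = d(2g - 2) + R
Given: d = 5, g = 0, R = 24
2g' - 2 = 5*(2*0 - 2) + 24
2g' - 2 = 5*(-2) + 24
2g' - 2 = -10 + 24 = 14
2g' = 16
g' = 8

8


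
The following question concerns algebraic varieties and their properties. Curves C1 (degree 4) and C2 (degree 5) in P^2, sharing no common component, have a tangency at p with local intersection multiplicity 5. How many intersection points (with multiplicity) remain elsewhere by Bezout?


By Bezout's theorem, the total intersection number is d1 * d2.
Total = 4 * 5 = 20
Intersection multiplicity at p = 5
Remaining intersections = 20 - 5 = 15

15


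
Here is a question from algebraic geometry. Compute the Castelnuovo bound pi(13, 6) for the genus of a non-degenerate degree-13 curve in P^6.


Castelnuovo's bound: write d - 1 = m(r-1) + epsilon with 0 <= epsilon < r-1.
d - 1 = 13 - 1 = 12
r - 1 = 6 - 1 = 5
12 = 2*5 + 2, so m = 2, epsilon = 2
pi(d, r) = m(m-1)(r-1)/2 + m*epsilon
= 2*1*5/2 + 2*2
= 10/2 + 4
= 5 + 4 = 9

9


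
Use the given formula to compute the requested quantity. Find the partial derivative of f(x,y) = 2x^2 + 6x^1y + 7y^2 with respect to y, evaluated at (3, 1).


df/dy = 6*x^1 + 2*7*y^1
At (3,1): 6*3^1 + 2*7*1^1
= 18 + 14
= 32

32


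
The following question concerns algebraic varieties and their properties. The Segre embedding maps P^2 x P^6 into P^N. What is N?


The Segre embedding maps P^m x P^n into P^N via
all products of coordinates from each factor.
N = (m+1)(n+1) - 1
N = (2+1)(6+1) - 1
N = 3*7 - 1
N = 21 - 1 = 20

20


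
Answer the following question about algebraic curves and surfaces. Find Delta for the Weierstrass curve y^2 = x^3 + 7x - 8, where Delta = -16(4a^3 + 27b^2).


Compute each component:
4a^3 = 4*7^3 = 4*343 = 1372
27b^2 = 27*(-8)^2 = 27*64 = 1728
4a^3 + 27b^2 = 1372 + 1728 = 3100
Delta = -16*3100 = -49600

-49600


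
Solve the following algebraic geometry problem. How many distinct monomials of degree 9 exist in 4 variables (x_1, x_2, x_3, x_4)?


The number of degree-9 monomials in 4 variables is C(d+n-1, n-1).
= C(9+4-1, 4-1) = C(12, 3)
= 220

220


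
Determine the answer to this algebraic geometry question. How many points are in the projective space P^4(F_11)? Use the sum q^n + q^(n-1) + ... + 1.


P^4(F_11) has (q^(n+1) - 1)/(q - 1) points.
= 11^4 + 11^3 + 11^2 + 11^1 + 11^0
= 14641 + 1331 + 121 + 11 + 1
= 16105

16105


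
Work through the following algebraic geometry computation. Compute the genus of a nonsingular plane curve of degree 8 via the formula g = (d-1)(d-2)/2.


Using the genus formula for smooth plane curves:
g = (d-1)(d-2)/2
g = (8-1)(8-2)/2
g = 7*6/2
g = 42/2 = 21

21


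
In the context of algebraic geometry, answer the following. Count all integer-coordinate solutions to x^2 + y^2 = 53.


Systematically check integer values of x where x^2 <= 53.
For each valid x, check if 53 - x^2 is a perfect square.
x=2: 53 - 4 = 49, sqrt = 7 (valid)
x=7: 53 - 49 = 4, sqrt = 2 (valid)
Total integer solutions found: 8

8


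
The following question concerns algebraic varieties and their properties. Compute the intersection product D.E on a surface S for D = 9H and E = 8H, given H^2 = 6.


Using bilinearity of the intersection pairing on a surface S:
(aH).(bH) = ab * (H.H)
We have H^2 = 6.
D.E = (9H).(8H) = 9*8*6
= 72*6
= 432

432


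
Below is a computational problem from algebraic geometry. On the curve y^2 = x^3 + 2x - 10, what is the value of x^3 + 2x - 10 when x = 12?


Compute x^3 + 2x - 10 at x = 12:
x^3 = 12^3 = 1728
2*x = 2*12 = 24
Sum: 1728 + 24 - 10 = 1742

1742


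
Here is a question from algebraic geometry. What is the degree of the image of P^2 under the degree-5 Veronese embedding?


The Veronese variety v_5(P^2) has degree d^r.
d^r = 5^2 = 25

25


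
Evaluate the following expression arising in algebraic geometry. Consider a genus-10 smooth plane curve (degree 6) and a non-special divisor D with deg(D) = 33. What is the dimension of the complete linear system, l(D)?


First, compute the genus of a smooth plane curve of degree 6:
g = (d-1)(d-2)/2 = (6-1)(6-2)/2 = 10
For a non-special divisor D (i.e., h^1(D) = 0), Riemann-Roch gives:
l(D) = deg(D) - g + 1
Since deg(D) = 33 >= 2g - 1 = 19, D is non-special.
l(D) = 33 - 10 + 1 = 24

24


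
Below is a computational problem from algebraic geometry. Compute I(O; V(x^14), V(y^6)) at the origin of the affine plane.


The intersection multiplicity of V(x^a) and V(y^b) at the origin is:
I(O; V(x^14), V(y^6)) = dim_k(k[x,y]/(x^14, y^6))
A basis for k[x,y]/(x^14, y^6) is the set of monomials x^i * y^j
where 0 <= i < 14 and 0 <= j < 6.
The number of such monomials is 14 * 6 = 84

84


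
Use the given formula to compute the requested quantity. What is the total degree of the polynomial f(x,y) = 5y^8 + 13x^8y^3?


Examine each term for its total degree (sum of exponents).
  Term '5y^8' has total degree 0+8 = 8.
  Term '13x^8y^3' has total degree 8+3 = 11.
The maximum total degree among all terms is 11.

11


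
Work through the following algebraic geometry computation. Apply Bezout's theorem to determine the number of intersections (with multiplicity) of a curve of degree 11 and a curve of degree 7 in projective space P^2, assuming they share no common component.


Bezout's theorem states the intersection count equals the product of degrees.
Intersection count = 11 * 7 = 77

77


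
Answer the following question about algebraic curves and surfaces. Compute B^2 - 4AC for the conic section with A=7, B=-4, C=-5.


The discriminant of a conic Ax^2 + Bxy + Cy^2 + ... = 0 is B^2 - 4AC.
B^2 = (-4)^2 = 16
4AC = 4*7*(-5) = -140
Discriminant = 16 + 140 = 156

156


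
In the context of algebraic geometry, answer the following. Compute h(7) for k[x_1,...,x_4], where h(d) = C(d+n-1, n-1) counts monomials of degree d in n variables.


The Hilbert function for the polynomial ring in 4 variables is:
h(d) = C(d+n-1, n-1)
h(7) = C(7+4-1, 4-1) = C(10, 3)
= 10! / (3! * 7!)
= 120

120


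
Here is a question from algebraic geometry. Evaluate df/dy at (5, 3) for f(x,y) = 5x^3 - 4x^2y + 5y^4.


df/dy = (-4)*x^2 + 4*5*y^3
At (5,3): (-4)*5^2 + 4*5*3^3
= -100 + 540
= 440

440


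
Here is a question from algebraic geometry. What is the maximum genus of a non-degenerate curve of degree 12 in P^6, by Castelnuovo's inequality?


Castelnuovo's bound: write d - 1 = m(r-1) + epsilon with 0 <= epsilon < r-1.
d - 1 = 12 - 1 = 11
r - 1 = 6 - 1 = 5
11 = 2*5 + 1, so m = 2, epsilon = 1
pi(d, r) = m(m-1)(r-1)/2 + m*epsilon
= 2*1*5/2 + 2*1
= 10/2 + 2
= 5 + 2 = 7

7


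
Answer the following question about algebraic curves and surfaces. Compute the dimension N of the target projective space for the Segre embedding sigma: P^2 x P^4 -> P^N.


The Segre embedding maps P^m x P^n into P^N via
all products of coordinates from each factor.
N = (m+1)(n+1) - 1
N = (2+1)(4+1) - 1
N = 3*5 - 1
N = 15 - 1 = 14

14


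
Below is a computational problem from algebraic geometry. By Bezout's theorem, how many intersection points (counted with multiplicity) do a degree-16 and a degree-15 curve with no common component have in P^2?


Bezout's theorem states the intersection count equals the product of degrees.
Intersection count = 16 * 15 = 240

240


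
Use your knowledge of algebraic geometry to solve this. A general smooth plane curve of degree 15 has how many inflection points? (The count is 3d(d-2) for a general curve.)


For a general smooth plane curve C of degree d, the inflection points are
the intersection of C with its Hessian curve, which has degree 3(d-2).
By Bezout, the total intersection number is d * 3(d-2) = 15 * 39 = 585.
For a general curve every flex is ordinary, so each contributes
multiplicity 1 to C·Hess(C), and the number of distinct inflection
points is 3d(d-2).
Inflection points = 3*15*(15-2) = 3*15*13 = 585

585


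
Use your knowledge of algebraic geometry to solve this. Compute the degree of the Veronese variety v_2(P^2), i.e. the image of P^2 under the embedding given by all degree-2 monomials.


The Veronese variety v_2(P^2) has degree d^r.
d^r = 2^2 = 4

4


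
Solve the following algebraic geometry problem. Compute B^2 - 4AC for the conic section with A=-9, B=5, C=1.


The discriminant of a conic Ax^2 + Bxy + Cy^2 + ... = 0 is B^2 - 4AC.
B^2 = 5^2 = 25
4AC = 4*(-9)*1 = -36
Discriminant = 25 + 36 = 61

61


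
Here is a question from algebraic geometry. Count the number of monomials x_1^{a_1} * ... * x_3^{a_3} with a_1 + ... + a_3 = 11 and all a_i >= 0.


The number of degree-11 monomials in 3 variables is C(d+n-1, n-1).
= C(11+3-1, 3-1) = C(13, 2)
= 78

78


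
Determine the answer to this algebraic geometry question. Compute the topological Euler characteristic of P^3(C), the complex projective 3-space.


The complex projective space P^3 has one cell in each even real dimension 0, 2, ..., 6.
The cohomology groups are H^{2k}(P^3) = Z for k = 0,...,3, and 0 otherwise.
Euler characteristic = sum of Betti numbers = 1 per even-dimensional cohomology group.
chi(P^3) = 3 + 1 = 4

4


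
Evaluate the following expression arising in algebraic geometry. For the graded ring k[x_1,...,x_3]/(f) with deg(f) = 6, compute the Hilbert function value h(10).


For R = k[x_1,...,x_n]/(f) with f homogeneous of degree e:
The Hilbert series is (1 - t^e)/(1 - t)^n.
So h(d) = C(d+n-1, n-1) - C(d-e+n-1, n-1) for d >= e.
With n=3, e=6, d=10:
C(10+3-1, 3-1) = C(12, 2) = 66
C(10-6+3-1, 3-1) = C(6, 2) = 15
h(10) = 66 - 15 = 51

51


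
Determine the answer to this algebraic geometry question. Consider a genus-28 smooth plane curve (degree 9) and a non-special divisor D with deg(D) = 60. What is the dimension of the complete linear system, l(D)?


First, compute the genus of a smooth plane curve of degree 9:
g = (d-1)(d-2)/2 = (9-1)(9-2)/2 = 28
For a non-special divisor D (i.e., h^1(D) = 0), Riemann-Roch gives:
l(D) = deg(D) - g + 1
Since deg(D) = 60 >= 2g - 1 = 55, D is non-special.
l(D) = 60 - 28 + 1 = 33

33


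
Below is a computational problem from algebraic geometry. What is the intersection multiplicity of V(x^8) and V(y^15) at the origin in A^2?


The intersection multiplicity of V(x^a) and V(y^b) at the origin is:
I(O; V(x^8), V(y^15)) = dim_k(k[x,y]/(x^8, y^15))
A basis for k[x,y]/(x^8, y^15) is the set of monomials x^i * y^j
where 0 <= i < 8 and 0 <= j < 15.
The number of such monomials is 8 * 15 = 120

120


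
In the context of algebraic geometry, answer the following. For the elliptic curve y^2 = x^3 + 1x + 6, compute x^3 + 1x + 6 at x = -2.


Compute x^3 + 1x + 6 at x = -2:
x^3 = (-2)^3 = -8
1*x = 1*(-2) = -2
Sum: -8 - 2 + 6 = -4

-4


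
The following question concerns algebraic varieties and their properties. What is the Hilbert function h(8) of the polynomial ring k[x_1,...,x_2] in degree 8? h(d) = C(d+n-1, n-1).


The Hilbert function for the polynomial ring in 2 variables is:
h(d) = C(d+n-1, n-1)
h(8) = C(8+2-1, 2-1) = C(9, 1)
= 9! / (1! * 8!)
= 9

9


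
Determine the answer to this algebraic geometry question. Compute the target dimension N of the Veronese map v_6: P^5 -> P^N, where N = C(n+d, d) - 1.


The Veronese embedding v_d: P^n -> P^N maps each point to all
degree-d monomials in n+1 homogeneous coordinates.
N = C(n+d, d) - 1
N = C(5+6, 6) - 1
N = C(11, 6) - 1
C(11, 6) = 462
N = 462 - 1 = 461

461


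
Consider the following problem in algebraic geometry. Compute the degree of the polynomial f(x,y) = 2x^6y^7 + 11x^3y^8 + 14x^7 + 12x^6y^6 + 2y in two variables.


Examine each term for its total degree (sum of exponents).
  Term '2x^6y^7' has total degree 6+7 = 13.
  Term '11x^3y^8' has total degree 3+8 = 11.
  Term '14x^7' has total degree 7+0 = 7.
  Term '12x^6y^6' has total degree 6+6 = 12.
  Term '2y' has total degree 0+1 = 1.
The maximum total degree among all terms is 13.

13


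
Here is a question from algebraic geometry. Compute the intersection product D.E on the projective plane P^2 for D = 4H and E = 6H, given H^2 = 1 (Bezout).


Using bilinearity of the intersection pairing on the projective plane P^2:
(aH).(bH) = ab * (H.H)
We have H^2 = 1 (Bezout).
D.E = (4H).(6H) = 4*6*1
= 24*1
= 24

24


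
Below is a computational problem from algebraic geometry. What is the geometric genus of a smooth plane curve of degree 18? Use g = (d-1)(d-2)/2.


Using the genus formula for smooth plane curves:
g = (d-1)(d-2)/2
g = (18-1)(18-2)/2
g = 17*16/2
g = 272/2 = 136

136


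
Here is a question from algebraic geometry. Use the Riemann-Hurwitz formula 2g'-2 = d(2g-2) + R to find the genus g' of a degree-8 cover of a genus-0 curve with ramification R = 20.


Riemann-Hurwitz formula: 2g' - 2 = d(2g - 2) + R
Given: d = 8, g = 0, R = 20
2g' - 2 = 8*(2*0 - 2) + 20
2g' - 2 = 8*(-2) + 20
2g' - 2 = -16 + 20 = 4
2g' = 6
g' = 3

3


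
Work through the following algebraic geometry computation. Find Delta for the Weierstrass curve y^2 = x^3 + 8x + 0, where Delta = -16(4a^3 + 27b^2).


Compute each component:
4a^3 = 4*8^3 = 4*512 = 2048
27b^2 = 27*0^2 = 27*0 = 0
4a^3 + 27b^2 = 2048 + 0 = 2048
Delta = -16*2048 = -32768

-32768


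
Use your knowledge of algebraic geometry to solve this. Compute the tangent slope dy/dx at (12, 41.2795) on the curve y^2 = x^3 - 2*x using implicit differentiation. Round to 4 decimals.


Using implicit differentiation of y^2 = x^3 - 2*x:
2y * dy/dx = 3x^2 - 2
dy/dx = (3x^2 - 2)/(2y)
Numerator: 3*12^2 - 2 = 430
Denominator: 2*41.2795 = 82.559
dy/dx = 430/82.559 = 5.2084

5.2084


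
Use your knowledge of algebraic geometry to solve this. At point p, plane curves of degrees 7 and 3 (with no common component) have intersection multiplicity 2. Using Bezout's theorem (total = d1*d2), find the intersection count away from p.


By Bezout's theorem, the total intersection number is d1 * d2.
Total = 7 * 3 = 21
Intersection multiplicity at p = 2
Remaining intersections = 21 - 2 = 19

19


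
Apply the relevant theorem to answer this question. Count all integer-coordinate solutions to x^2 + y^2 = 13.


Systematically check integer values of x where x^2 <= 13.
For each valid x, check if 13 - x^2 is a perfect square.
x=2: 13 - 4 = 9, sqrt = 3 (valid)
x=3: 13 - 9 = 4, sqrt = 2 (valid)
Total integer solutions found: 8

8


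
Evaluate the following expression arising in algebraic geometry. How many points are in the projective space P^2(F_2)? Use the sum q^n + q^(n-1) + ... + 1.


P^2(F_2) has (q^(n+1) - 1)/(q - 1) points.
= 2^2 + 2^1 + 2^0
= 4 + 2 + 1
= 7

7


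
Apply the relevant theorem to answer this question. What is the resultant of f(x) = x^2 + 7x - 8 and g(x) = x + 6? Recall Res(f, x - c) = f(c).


For Res(f, x - c), we evaluate f at x = c.
f(-6) = (-6)^2 + 7*(-6) - 8
= 36 - 42 - 8
= -6 - 8 = -14
Res(f, g) = -14

-14


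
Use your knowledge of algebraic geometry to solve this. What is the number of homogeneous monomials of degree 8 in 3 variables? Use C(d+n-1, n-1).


The number of degree-8 monomials in 3 variables is C(d+n-1, n-1).
= C(8+3-1, 3-1) = C(10, 2)
= 45

45


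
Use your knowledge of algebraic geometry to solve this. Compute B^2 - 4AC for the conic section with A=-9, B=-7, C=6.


The discriminant of a conic Ax^2 + Bxy + Cy^2 + ... = 0 is B^2 - 4AC.
B^2 = (-7)^2 = 49
4AC = 4*(-9)*6 = -216
Discriminant = 49 + 216 = 265

265


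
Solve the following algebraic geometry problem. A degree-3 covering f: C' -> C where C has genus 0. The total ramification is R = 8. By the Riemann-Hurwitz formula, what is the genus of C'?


Riemann-Hurwitz formula: 2g' - 2 = d(2g - 2) + R
Given: d = 3, g = 0, R = 8
2g' - 2 = 3*(2*0 - 2) + 8
2g' - 2 = 3*(-2) + 8
2g' - 2 = -6 + 8 = 2
2g' = 4
g' = 2

2


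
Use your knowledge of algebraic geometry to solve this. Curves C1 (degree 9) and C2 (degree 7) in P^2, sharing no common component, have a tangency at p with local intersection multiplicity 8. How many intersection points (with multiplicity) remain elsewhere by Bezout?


By Bezout's theorem, the total intersection number is d1 * d2.
Total = 9 * 7 = 63
Intersection multiplicity at p = 8
Remaining intersections = 63 - 8 = 55

55


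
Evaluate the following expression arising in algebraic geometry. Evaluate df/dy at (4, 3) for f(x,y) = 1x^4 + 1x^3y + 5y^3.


df/dy = 1*x^3 + 3*5*y^2
At (4,3): 1*4^3 + 3*5*3^2
= 64 + 135
= 199

199


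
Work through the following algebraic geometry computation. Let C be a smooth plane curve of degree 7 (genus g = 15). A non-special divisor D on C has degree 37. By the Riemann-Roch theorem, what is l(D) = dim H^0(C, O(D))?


First, compute the genus of a smooth plane curve of degree 7:
g = (d-1)(d-2)/2 = (7-1)(7-2)/2 = 15
For a non-special divisor D (i.e., h^1(D) = 0), Riemann-Roch gives:
l(D) = deg(D) - g + 1
Since deg(D) = 37 >= 2g - 1 = 29, D is non-special.
l(D) = 37 - 15 + 1 = 23

23


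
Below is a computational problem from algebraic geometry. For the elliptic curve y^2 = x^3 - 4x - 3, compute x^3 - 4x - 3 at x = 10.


Compute x^3 - 4x - 3 at x = 10:
x^3 = 10^3 = 1000
(-4)*x = (-4)*10 = -40
Sum: 1000 - 40 - 3 = 957

957


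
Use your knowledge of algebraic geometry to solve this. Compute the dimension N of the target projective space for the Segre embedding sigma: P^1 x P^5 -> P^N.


The Segre embedding maps P^m x P^n into P^N via
all products of coordinates from each factor.
N = (m+1)(n+1) - 1
N = (1+1)(5+1) - 1
N = 2*6 - 1
N = 12 - 1 = 11

11


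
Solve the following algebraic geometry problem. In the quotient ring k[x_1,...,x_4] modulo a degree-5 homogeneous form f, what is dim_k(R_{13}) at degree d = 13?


For R = k[x_1,...,x_n]/(f) with f homogeneous of degree e:
The Hilbert series is (1 - t^e)/(1 - t)^n.
So h(d) = C(d+n-1, n-1) - C(d-e+n-1, n-1) for d >= e.
With n=4, e=5, d=13:
C(13+4-1, 4-1) = C(16, 3) = 560
C(13-5+4-1, 4-1) = C(11, 3) = 165
h(13) = 560 - 165 = 395

395


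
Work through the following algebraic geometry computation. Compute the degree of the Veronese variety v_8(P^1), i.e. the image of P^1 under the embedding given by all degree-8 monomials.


The Veronese variety v_8(P^1) has degree d^r.
d^r = 8^1 = 8

8


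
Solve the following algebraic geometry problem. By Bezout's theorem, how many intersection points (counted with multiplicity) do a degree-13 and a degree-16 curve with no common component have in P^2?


Bezout's theorem states the intersection count equals the product of degrees.
Intersection count = 13 * 16 = 208

208


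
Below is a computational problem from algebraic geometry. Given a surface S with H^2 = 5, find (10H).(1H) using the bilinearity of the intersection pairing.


Using bilinearity of the intersection pairing on a surface S:
(aH).(bH) = ab * (H.H)
We have H^2 = 5.
D.E = (10H).(1H) = 10*1*5
= 10*5
= 50

50


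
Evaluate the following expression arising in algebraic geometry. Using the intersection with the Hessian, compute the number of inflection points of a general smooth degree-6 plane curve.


For a general smooth plane curve C of degree d, the inflection points are
the intersection of C with its Hessian curve, which has degree 3(d-2).
By Bezout, the total intersection number is d * 3(d-2) = 6 * 12 = 72.
For a general curve every flex is ordinary, so each contributes
multiplicity 1 to C·Hess(C), and the number of distinct inflection
points is 3d(d-2).
Inflection points = 3*6*(6-2) = 3*6*4 = 72

72


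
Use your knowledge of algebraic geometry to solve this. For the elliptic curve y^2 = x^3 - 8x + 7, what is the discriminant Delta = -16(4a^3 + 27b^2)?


Compute each component:
4a^3 = 4*(-8)^3 = 4*(-512) = -2048
27b^2 = 27*7^2 = 27*49 = 1323
4a^3 + 27b^2 = -2048 + 1323 = -725
Delta = -16*(-725) = 11600

11600


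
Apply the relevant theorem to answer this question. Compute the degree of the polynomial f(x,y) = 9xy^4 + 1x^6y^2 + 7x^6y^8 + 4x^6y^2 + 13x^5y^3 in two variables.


Examine each term for its total degree (sum of exponents).
  Term '9xy^4' has total degree 1+4 = 5.
  Term '1x^6y^2' has total degree 6+2 = 8.
  Term '7x^6y^8' has total degree 6+8 = 14.
  Term '4x^6y^2' has total degree 6+2 = 8.
  Term '13x^5y^3' has total degree 5+3 = 8.
The maximum total degree among all terms is 14.

14


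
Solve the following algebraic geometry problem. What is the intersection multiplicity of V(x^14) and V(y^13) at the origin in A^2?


The intersection multiplicity of V(x^a) and V(y^b) at the origin is:
I(O; V(x^14), V(y^13)) = dim_k(k[x,y]/(x^14, y^13))
A basis for k[x,y]/(x^14, y^13) is the set of monomials x^i * y^j
where 0 <= i < 14 and 0 <= j < 13.
The number of such monomials is 14 * 13 = 182

182


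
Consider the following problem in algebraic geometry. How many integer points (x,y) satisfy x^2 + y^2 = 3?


Systematically check integer values of x where x^2 <= 3.
For each valid x, check if 3 - x^2 is a perfect square.
Total integer solutions found: 0

0


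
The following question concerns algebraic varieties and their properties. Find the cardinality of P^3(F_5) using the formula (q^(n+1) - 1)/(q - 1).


P^3(F_5) has (q^(n+1) - 1)/(q - 1) points.
= 5^3 + 5^2 + 5^1 + 5^0
= 125 + 25 + 5 + 1
= 156

156


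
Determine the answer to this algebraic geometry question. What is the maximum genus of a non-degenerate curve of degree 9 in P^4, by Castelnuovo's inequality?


Castelnuovo's bound: write d - 1 = m(r-1) + epsilon with 0 <= epsilon < r-1.
d - 1 = 9 - 1 = 8
r - 1 = 4 - 1 = 3
8 = 2*3 + 2, so m = 2, epsilon = 2
pi(d, r) = m(m-1)(r-1)/2 + m*epsilon
= 2*1*3/2 + 2*2
= 6/2 + 4
= 3 + 4 = 7

7


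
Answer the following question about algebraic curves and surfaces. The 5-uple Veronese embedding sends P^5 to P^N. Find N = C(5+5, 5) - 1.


The Veronese embedding v_d: P^n -> P^N maps each point to all
degree-d monomials in n+1 homogeneous coordinates.
N = C(n+d, d) - 1
N = C(5+5, 5) - 1
N = C(10, 5) - 1
C(10, 5) = 252
N = 252 - 1 = 251

251


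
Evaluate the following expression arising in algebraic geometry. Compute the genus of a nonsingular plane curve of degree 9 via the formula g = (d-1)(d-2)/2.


Using the genus formula for smooth plane curves:
g = (d-1)(d-2)/2
g = (9-1)(9-2)/2
g = 8*7/2
g = 56/2 = 28

28


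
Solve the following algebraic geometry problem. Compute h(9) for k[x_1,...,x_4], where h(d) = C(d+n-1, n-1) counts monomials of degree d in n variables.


The Hilbert function for the polynomial ring in 4 variables is:
h(d) = C(d+n-1, n-1)
h(9) = C(9+4-1, 4-1) = C(12, 3)
= 12! / (3! * 9!)
= 220

220


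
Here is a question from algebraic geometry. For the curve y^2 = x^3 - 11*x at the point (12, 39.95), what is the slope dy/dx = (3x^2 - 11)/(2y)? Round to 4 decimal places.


Using implicit differentiation of y^2 = x^3 - 11*x:
2y * dy/dx = 3x^2 - 11
dy/dx = (3x^2 - 11)/(2y)
Numerator: 3*12^2 - 11 = 421
Denominator: 2*39.95 = 79.9
dy/dx = 421/79.9 = 5.2691

5.2691


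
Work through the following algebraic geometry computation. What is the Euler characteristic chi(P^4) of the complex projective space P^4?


The complex projective space P^4 has one cell in each even real dimension 0, 2, ..., 8.
The cohomology groups are H^{2k}(P^4) = Z for k = 0,...,4, and 0 otherwise.
Euler characteristic = sum of Betti numbers = 1 per even-dimensional cohomology group.
chi(P^4) = 4 + 1 = 5

5


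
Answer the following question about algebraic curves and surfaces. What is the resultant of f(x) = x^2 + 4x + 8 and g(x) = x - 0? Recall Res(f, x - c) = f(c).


For Res(f, x - c), we evaluate f at x = c.
f(0) = 0^2 + 4*0 + 8
= 0 + 0 + 8
= 0 + 8 = 8
Res(f, g) = 8

8


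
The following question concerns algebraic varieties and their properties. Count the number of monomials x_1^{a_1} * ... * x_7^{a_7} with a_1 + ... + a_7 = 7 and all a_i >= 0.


The number of degree-7 monomials in 7 variables is C(d+n-1, n-1).
= C(7+7-1, 7-1) = C(13, 6)
= 1716

1716


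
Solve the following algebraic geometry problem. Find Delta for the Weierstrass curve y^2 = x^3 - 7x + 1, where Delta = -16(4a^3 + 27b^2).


Compute each component:
4a^3 = 4*(-7)^3 = 4*(-343) = -1372
27b^2 = 27*1^2 = 27*1 = 27
4a^3 + 27b^2 = -1372 + 27 = -1345
Delta = -16*(-1345) = 21520

21520


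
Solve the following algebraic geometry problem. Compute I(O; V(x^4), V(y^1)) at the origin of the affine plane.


The intersection multiplicity of V(x^a) and V(y^b) at the origin is:
I(O; V(x^4), V(y^1)) = dim_k(k[x,y]/(x^4, y^1))
A basis for k[x,y]/(x^4, y^1) is the set of monomials x^i * y^j
where 0 <= i < 4 and 0 <= j < 1.
The number of such monomials is 4 * 1 = 4

4


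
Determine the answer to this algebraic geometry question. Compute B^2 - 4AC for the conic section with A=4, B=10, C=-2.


The discriminant of a conic Ax^2 + Bxy + Cy^2 + ... = 0 is B^2 - 4AC.
B^2 = 10^2 = 100
4AC = 4*4*(-2) = -32
Discriminant = 100 + 32 = 132

132


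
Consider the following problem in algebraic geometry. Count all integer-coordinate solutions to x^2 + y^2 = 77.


Systematically check integer values of x where x^2 <= 77.
For each valid x, check if 77 - x^2 is a perfect square.
Total integer solutions found: 0

0


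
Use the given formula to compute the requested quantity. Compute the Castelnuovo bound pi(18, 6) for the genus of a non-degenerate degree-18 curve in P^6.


Castelnuovo's bound: write d - 1 = m(r-1) + epsilon with 0 <= epsilon < r-1.
d - 1 = 18 - 1 = 17
r - 1 = 6 - 1 = 5
17 = 3*5 + 2, so m = 3, epsilon = 2
pi(d, r) = m(m-1)(r-1)/2 + m*epsilon
= 3*2*5/2 + 3*2
= 30/2 + 6
= 15 + 6 = 21

21


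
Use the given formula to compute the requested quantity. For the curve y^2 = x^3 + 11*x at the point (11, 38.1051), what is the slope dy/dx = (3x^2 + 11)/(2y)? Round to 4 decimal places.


Using implicit differentiation of y^2 = x^3 + 11*x:
2y * dy/dx = 3x^2 + 11
dy/dx = (3x^2 + 11)/(2y)
Numerator: 3*11^2 + 11 = 374
Denominator: 2*38.1051 = 76.2102
dy/dx = 374/76.2102 = 4.9075

4.9075


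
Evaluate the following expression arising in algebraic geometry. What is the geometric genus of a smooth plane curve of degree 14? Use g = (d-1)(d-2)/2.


Using the genus formula for smooth plane curves:
g = (d-1)(d-2)/2
g = (14-1)(14-2)/2
g = 13*12/2
g = 156/2 = 78

78


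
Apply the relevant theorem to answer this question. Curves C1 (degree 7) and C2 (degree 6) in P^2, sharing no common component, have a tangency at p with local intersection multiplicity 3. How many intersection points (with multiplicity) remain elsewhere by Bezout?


By Bezout's theorem, the total intersection number is d1 * d2.
Total = 7 * 6 = 42
Intersection multiplicity at p = 3
Remaining intersections = 42 - 3 = 39

39


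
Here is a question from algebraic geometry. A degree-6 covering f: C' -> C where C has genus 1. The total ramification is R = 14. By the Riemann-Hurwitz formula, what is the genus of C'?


Riemann-Hurwitz formula: 2g' - 2 = d(2g - 2) + R
Given: d = 6, g = 1, R = 14
2g' - 2 = 6*(2*1 - 2) + 14
2g' - 2 = 6*0 + 14
2g' - 2 = 0 + 14 = 14
2g' = 16
g' = 8

8


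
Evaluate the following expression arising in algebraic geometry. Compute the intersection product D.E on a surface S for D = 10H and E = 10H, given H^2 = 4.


Using bilinearity of the intersection pairing on a surface S:
(aH).(bH) = ab * (H.H)
We have H^2 = 4.
D.E = (10H).(10H) = 10*10*4
= 100*4
= 400

400


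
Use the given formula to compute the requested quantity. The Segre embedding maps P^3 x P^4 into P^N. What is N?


The Segre embedding maps P^m x P^n into P^N via
all products of coordinates from each factor.
N = (m+1)(n+1) - 1
N = (3+1)(4+1) - 1
N = 4*5 - 1
N = 20 - 1 = 19

19


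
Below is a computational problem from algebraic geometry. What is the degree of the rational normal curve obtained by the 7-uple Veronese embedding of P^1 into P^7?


The rational normal curve in P^7 is the image of P^1 under the 7-uple Veronese.
A general hyperplane in P^7 pulls back to a degree-7 form on P^1, which has 7 zeros,
so the curve meets a general hyperplane in 7 points. Degree = 7.

7


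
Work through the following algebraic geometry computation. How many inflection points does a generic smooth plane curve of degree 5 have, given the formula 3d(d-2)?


For a general smooth plane curve C of degree d, the inflection points are
the intersection of C with its Hessian curve, which has degree 3(d-2).
By Bezout, the total intersection number is d * 3(d-2) = 5 * 9 = 45.
For a general curve every flex is ordinary, so each contributes
multiplicity 1 to C·Hess(C), and the number of distinct inflection
points is 3d(d-2).
Inflection points = 3*5*(5-2) = 3*5*3 = 45

45


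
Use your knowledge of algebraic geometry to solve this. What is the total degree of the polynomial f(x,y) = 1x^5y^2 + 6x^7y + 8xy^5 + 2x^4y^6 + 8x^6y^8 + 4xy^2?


Examine each term for its total degree (sum of exponents).
  Term '1x^5y^2' has total degree 5+2 = 7.
  Term '6x^7y' has total degree 7+1 = 8.
  Term '8xy^5' has total degree 1+5 = 6.
  Term '2x^4y^6' has total degree 4+6 = 10.
  Term '8x^6y^8' has total degree 6+8 = 14.
  Term '4xy^2' has total degree 1+2 = 3.
The maximum total degree among all terms is 14.

14


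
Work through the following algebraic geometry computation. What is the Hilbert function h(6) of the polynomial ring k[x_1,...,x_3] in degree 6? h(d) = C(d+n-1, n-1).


The Hilbert function for the polynomial ring in 3 variables is:
h(d) = C(d+n-1, n-1)
h(6) = C(6+3-1, 3-1) = C(8, 2)
= 8! / (2! * 6!)
= 28

28


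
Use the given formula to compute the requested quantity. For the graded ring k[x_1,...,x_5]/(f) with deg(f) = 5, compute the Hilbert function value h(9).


For R = k[x_1,...,x_n]/(f) with f homogeneous of degree e:
The Hilbert series is (1 - t^e)/(1 - t)^n.
So h(d) = C(d+n-1, n-1) - C(d-e+n-1, n-1) for d >= e.
With n=5, e=5, d=9:
C(9+5-1, 5-1) = C(13, 4) = 715
C(9-5+5-1, 5-1) = C(8, 4) = 70
h(9) = 715 - 70 = 645

645


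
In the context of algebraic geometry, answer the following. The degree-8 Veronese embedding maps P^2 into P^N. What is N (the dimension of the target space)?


The Veronese embedding v_d: P^n -> P^N maps each point to all
degree-d monomials in n+1 homogeneous coordinates.
N = C(n+d, d) - 1
N = C(2+8, 8) - 1
N = C(10, 8) - 1
C(10, 8) = 45
N = 45 - 1 = 44

44


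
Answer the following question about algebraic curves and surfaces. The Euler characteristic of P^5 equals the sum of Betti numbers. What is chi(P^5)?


The complex projective space P^5 has one cell in each even real dimension 0, 2, ..., 10.
The cohomology groups are H^{2k}(P^5) = Z for k = 0,...,5, and 0 otherwise.
Euler characteristic = sum of Betti numbers = 1 per even-dimensional cohomology group.
chi(P^5) = 5 + 1 = 6

6


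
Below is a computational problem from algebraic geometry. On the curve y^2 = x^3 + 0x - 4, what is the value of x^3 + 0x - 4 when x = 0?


Compute x^3 + 0x - 4 at x = 0:
x^3 = 0^3 = 0
0*x = 0*0 = 0
Sum: 0 + 0 - 4 = -4

-4


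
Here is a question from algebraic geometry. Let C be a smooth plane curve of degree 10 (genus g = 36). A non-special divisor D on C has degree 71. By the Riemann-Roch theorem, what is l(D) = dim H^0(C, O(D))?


First, compute the genus of a smooth plane curve of degree 10:
g = (d-1)(d-2)/2 = (10-1)(10-2)/2 = 36
For a non-special divisor D (i.e., h^1(D) = 0), Riemann-Roch gives:
l(D) = deg(D) - g + 1
Since deg(D) = 71 >= 2g - 1 = 71, D is non-special.
l(D) = 71 - 36 + 1 = 36

36


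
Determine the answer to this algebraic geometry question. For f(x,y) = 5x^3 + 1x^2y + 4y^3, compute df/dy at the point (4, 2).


df/dy = 1*x^2 + 3*4*y^2
At (4,2): 1*4^2 + 3*4*2^2
= 16 + 48
= 64

64


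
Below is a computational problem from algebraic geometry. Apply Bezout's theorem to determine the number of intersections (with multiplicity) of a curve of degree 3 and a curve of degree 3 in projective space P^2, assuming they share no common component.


Bezout's theorem states the intersection count equals the product of degrees.
Intersection count = 3 * 3 = 9

9


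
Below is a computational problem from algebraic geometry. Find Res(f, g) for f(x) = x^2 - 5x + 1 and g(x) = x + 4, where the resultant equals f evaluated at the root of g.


For Res(f, x - c), we evaluate f at x = c.
f(-4) = (-4)^2 - 5*(-4) + 1
= 16 + 20 + 1
= 36 + 1 = 37
Res(f, g) = 37

37


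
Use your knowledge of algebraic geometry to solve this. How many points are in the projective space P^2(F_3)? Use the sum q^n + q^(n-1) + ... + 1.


P^2(F_3) has (q^(n+1) - 1)/(q - 1) points.
= 3^2 + 3^1 + 3^0
= 9 + 3 + 1
= 13

13


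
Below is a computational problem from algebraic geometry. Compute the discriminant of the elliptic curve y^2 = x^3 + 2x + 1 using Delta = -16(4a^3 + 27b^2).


Compute each component:
4a^3 = 4*2^3 = 4*8 = 32
27b^2 = 27*1^2 = 27*1 = 27
4a^3 + 27b^2 = 32 + 27 = 59
Delta = -16*59 = -944

-944


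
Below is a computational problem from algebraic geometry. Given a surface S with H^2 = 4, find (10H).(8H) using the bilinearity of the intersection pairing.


Using bilinearity of the intersection pairing on a surface S:
(aH).(bH) = ab * (H.H)
We have H^2 = 4.
D.E = (10H).(8H) = 10*8*4
= 80*4
= 320

320


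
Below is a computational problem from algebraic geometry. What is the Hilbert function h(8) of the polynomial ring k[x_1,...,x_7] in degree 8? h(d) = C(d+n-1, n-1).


The Hilbert function for the polynomial ring in 7 variables is:
h(d) = C(d+n-1, n-1)
h(8) = C(8+7-1, 7-1) = C(14, 6)
= 14! / (6! * 8!)
= 3003

3003


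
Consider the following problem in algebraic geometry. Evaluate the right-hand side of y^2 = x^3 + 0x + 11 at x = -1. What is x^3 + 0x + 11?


Compute x^3 + 0x + 11 at x = -1:
x^3 = (-1)^3 = -1
0*x = 0*(-1) = 0
Sum: -1 + 0 + 11 = 10

10
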